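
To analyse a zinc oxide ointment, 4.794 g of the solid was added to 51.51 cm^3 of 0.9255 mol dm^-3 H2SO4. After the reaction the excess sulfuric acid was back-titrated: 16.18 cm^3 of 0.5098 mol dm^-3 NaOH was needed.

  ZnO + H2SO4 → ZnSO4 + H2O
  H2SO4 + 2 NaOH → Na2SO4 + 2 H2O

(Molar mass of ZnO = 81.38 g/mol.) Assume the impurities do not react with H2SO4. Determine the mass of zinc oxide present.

n(H2SO4) added = 0.05151 × 0.9255 = 0.04767 mol
n(NaOH) used in back-titration = 0.01618 × 0.5098 = 8.249 × 10^-3 mol
From the 1:2 ratio, n(H2SO4) left over = 1/2 × 8.249 × 10^-3 = 4.124 × 10^-3 mol
n(H2SO4) consumed by analyte = 0.04767 − 4.124 × 10^-3 = 0.04355 mol
n(ZnO) = 0.04355 mol (1:1 ratio)
mass of ZnO = 0.04355 × 81.38 = 3.544 g

3.544 g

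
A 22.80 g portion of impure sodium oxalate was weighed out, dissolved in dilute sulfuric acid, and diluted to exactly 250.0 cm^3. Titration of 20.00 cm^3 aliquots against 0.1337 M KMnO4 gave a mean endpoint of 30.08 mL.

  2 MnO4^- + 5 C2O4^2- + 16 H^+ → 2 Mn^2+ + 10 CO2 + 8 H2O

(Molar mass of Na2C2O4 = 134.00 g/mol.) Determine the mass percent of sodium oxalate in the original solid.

n(KMnO4) per titration = 0.03008 × 0.1337 = 4.022 × 10^-3 mol
From the 5:2 ratio, n(Na2C2O4) in each aliquot = 5/2 × 4.022 × 10^-3 = 0.01005 mol
n(Na2C2O4) in the whole flask = 0.01005 × 250.0/20.00 = 0.1257 mol
mass of Na2C2O4 = 0.1257 × 134.00 = 16.84 g
% Na2C2O4 = 16.84 / 22.80 × 100 = 73.86 %

73.86 %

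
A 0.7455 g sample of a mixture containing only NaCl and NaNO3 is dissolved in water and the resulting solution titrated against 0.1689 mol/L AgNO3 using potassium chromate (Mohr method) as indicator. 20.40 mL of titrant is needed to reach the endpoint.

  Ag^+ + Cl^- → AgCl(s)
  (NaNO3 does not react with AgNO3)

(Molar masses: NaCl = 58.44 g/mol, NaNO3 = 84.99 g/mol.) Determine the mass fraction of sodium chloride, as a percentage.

27.01 %

n(AgNO3) = 0.02040 × 0.1689 = 3.446 × 10^-3 mol
Let x = n(NaCl), y = n(NaNO3).
Titrant: 1x = 3.446 × 10^-3;  mass: 58.44x + 84.99y = 0.7455
Solving, x = 3.446 × 10^-3 mol, y = 6.402 × 10^-3 mol
mass of NaCl = 3.446 × 10^-3 × 58.44 = 0.2014 g
% NaCl = 0.2014 / 0.7455 × 100 = 27.01 %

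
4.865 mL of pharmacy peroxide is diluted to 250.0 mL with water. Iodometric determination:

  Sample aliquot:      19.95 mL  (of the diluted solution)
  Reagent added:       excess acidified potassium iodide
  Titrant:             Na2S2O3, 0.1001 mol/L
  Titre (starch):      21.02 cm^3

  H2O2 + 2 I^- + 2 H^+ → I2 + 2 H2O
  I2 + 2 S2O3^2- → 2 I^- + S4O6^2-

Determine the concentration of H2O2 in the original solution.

n(S2O3^2-) = 0.02102 × 0.1001 = 2.104 × 10^-3 mol
n(I2) = n(S2O3^2-)/2 = 1.052 × 10^-3 mol
n(H2O2) in the aliquot = 1.052 × 10^-3 mol (1:1 ratio)
[H2O2]_dilute = 1.052 × 10^-3 / 0.01995 = 0.05273 mol/L
[H2O2]_original = 0.05273 × 250.0/4.865 = 2.710 mol/L

2.710 mol/L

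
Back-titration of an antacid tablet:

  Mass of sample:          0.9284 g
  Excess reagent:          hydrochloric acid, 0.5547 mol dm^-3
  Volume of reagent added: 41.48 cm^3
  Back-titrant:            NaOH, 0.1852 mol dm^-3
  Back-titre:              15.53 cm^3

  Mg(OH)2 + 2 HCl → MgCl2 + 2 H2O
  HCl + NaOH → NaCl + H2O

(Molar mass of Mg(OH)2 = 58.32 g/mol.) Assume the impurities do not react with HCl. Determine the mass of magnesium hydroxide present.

n(HCl) added = 0.04148 × 0.5547 = 0.02301 mol
n(NaOH) used in back-titration = 0.01553 × 0.1852 = 2.876 × 10^-3 mol
n(HCl) left over = 2.876 × 10^-3 mol (1:1 ratio)
n(HCl) consumed by analyte = 0.02301 − 2.876 × 10^-3 = 0.02013 mol
From the 1:2 ratio, n(Mg(OH)2) = 1/2 × 0.02013 = 0.01007 mol
mass of Mg(OH)2 = 0.01007 × 58.32 = 0.5871 g

0.5871 g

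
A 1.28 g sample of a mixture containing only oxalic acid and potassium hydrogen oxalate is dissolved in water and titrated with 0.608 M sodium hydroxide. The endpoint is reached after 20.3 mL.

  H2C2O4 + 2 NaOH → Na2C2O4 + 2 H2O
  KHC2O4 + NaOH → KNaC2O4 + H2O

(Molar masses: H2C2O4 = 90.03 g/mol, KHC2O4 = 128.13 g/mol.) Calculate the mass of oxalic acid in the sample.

0.163 g

n(NaOH) = 0.0203 × 0.608 = 0.0123 mol
Let x = n(H2C2O4), y = n(KHC2O4).
Titrant: 2x + 1y = 0.0123;  mass: 90.03x + 128.13y = 1.28
Solving, x = 1.81 × 10^-3 mol, y = 8.72 × 10^-3 mol
mass of H2C2O4 = 1.81 × 10^-3 × 90.03 = 0.163 g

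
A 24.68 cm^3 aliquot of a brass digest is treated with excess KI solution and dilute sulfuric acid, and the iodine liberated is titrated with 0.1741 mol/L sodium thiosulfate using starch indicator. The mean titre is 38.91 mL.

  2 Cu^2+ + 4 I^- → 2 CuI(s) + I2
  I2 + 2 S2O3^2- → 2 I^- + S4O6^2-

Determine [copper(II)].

0.2745 mol/L

n(S2O3^2-) = 0.03891 × 0.1741 = 6.774 × 10^-3 mol
n(I2) = n(S2O3^2-)/2 = 3.387 × 10^-3 mol
From the 2:1 ratio, n(Cu2+) in the aliquot = 2/1 × 3.387 × 10^-3 = 6.774 × 10^-3 mol
[Cu2+] = 6.774 × 10^-3 / 0.02468 = 0.2745 mol/L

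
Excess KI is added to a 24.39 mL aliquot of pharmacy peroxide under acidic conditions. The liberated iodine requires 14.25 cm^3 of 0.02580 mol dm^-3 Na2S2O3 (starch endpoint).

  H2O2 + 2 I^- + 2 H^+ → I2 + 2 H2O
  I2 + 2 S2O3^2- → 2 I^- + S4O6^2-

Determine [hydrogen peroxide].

n(S2O3^2-) = 0.01425 × 0.02580 = 3.676 × 10^-4 mol
n(I2) = n(S2O3^2-)/2 = 1.838 × 10^-4 mol
n(H2O2) in the aliquot = 1.838 × 10^-4 mol (1:1 ratio)
[H2O2] = 1.838 × 10^-4 / 0.02439 = 0.007537 mol/L

0.007537 mol/L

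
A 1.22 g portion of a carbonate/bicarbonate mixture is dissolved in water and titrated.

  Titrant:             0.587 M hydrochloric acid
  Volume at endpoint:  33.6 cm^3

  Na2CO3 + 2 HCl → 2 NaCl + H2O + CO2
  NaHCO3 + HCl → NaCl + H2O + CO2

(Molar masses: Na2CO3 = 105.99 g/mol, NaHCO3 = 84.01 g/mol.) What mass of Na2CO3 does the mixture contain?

n(HCl) = 0.0336 × 0.587 = 0.0197 mol
Let x = n(Na2CO3), y = n(NaHCO3).
Titrant: 2x + 1y = 0.0197;  mass: 105.99x + 84.01y = 1.22
Solving, x = 7.04 × 10^-3 mol, y = 5.63 × 10^-3 mol
mass of Na2CO3 = 7.04 × 10^-3 × 105.99 = 0.747 g

0.747 g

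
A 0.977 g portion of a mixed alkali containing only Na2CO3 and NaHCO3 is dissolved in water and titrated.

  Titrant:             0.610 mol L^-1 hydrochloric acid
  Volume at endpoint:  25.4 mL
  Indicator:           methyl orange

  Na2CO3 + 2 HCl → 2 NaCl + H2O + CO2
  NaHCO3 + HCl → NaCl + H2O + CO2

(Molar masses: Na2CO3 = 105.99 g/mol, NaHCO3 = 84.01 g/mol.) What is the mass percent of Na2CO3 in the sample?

56.8 %

n(HCl) = 0.0254 × 0.610 = 0.0155 mol
Let x = n(Na2CO3), y = n(NaHCO3).
Titrant: 2x + 1y = 0.0155;  mass: 105.99x + 84.01y = 0.977
Solving, x = 5.23 × 10^-3 mol, y = 5.03 × 10^-3 mol
mass of Na2CO3 = 5.23 × 10^-3 × 105.99 = 0.555 g
% Na2CO3 = 0.555 / 0.977 × 100 = 56.8 %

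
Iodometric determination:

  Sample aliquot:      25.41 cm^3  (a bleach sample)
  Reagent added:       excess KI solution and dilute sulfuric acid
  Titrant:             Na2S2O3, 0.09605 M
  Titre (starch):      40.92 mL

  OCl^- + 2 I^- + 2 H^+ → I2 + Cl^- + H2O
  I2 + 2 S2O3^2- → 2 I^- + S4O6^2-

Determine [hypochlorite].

0.07734 M

n(S2O3^2-) = 0.04092 × 0.09605 = 3.930 × 10^-3 mol
n(I2) = n(S2O3^2-)/2 = 1.965 × 10^-3 mol
n(OCl^-) in the aliquot = 1.965 × 10^-3 mol (1:1 ratio)
[OCl^-] = 1.965 × 10^-3 / 0.02541 = 0.07734 mol/L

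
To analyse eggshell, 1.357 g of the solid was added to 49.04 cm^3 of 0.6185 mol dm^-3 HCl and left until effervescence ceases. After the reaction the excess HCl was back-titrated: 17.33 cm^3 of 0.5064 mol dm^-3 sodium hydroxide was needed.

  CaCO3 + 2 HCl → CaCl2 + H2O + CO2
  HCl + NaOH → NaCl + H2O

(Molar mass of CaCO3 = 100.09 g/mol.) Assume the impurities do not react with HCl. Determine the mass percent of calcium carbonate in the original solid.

79.49 %

n(HCl) added = 0.04904 × 0.6185 = 0.03033 mol
n(NaOH) used in back-titration = 0.01733 × 0.5064 = 8.776 × 10^-3 mol
n(HCl) left over = 8.776 × 10^-3 mol (1:1 ratio)
n(HCl) consumed by analyte = 0.03033 − 8.776 × 10^-3 = 0.02156 mol
From the 1:2 ratio, n(CaCO3) = 1/2 × 0.02156 = 0.01078 mol
mass of CaCO3 = 0.01078 × 100.09 = 1.079 g
% CaCO3 = 1.079 / 1.357 × 100 = 79.49 %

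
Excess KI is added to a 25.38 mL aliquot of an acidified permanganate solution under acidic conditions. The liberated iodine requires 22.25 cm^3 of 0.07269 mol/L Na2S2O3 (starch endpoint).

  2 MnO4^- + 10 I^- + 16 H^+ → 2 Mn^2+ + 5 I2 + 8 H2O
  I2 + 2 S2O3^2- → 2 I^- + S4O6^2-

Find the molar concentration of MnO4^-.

0.01275 mol/L

n(S2O3^2-) = 0.02225 × 0.07269 = 1.617 × 10^-3 mol
n(I2) = n(S2O3^2-)/2 = 8.087 × 10^-4 mol
From the 2:5 ratio, n(MnO4^-) in the aliquot = 2/5 × 8.087 × 10^-4 = 3.235 × 10^-4 mol
[MnO4^-] = 3.235 × 10^-4 / 0.02538 = 0.01275 mol/L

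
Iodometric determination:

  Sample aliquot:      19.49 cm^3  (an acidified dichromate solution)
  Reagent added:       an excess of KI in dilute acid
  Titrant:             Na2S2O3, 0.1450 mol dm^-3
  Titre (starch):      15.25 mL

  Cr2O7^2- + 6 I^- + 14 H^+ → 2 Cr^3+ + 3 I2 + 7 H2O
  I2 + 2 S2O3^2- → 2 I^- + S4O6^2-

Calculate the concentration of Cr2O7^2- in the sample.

n(S2O3^2-) = 0.01525 × 0.1450 = 2.211 × 10^-3 mol
n(I2) = n(S2O3^2-)/2 = 1.106 × 10^-3 mol
From the 1:3 ratio, n(Cr2O7^2-) in the aliquot = 1/3 × 1.106 × 10^-3 = 3.685 × 10^-4 mol
[Cr2O7^2-] = 3.685 × 10^-4 / 0.01949 = 0.01891 mol/L

0.01891 mol/L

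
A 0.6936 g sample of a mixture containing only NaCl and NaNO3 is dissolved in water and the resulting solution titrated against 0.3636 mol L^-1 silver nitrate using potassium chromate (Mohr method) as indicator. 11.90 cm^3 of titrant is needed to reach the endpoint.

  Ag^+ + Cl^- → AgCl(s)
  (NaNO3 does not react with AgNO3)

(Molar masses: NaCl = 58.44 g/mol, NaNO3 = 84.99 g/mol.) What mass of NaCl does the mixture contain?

0.2529 g

n(AgNO3) = 0.01190 × 0.3636 = 4.327 × 10^-3 mol
Let x = n(NaCl), y = n(NaNO3).
Titrant: 1x = 4.327 × 10^-3;  mass: 58.44x + 84.99y = 0.6936
Solving, x = 4.327 × 10^-3 mol, y = 5.186 × 10^-3 mol
mass of NaCl = 4.327 × 10^-3 × 58.44 = 0.2529 g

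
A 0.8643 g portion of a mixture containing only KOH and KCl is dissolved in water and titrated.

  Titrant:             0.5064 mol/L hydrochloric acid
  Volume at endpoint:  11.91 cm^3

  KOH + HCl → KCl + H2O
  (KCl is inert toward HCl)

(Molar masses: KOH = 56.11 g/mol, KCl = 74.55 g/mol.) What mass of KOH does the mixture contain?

n(HCl) = 0.01191 × 0.5064 = 6.031 × 10^-3 mol
Let x = n(KOH), y = n(KCl).
Titrant: 1x = 6.031 × 10^-3;  mass: 56.11x + 74.55y = 0.8643
Solving, x = 6.031 × 10^-3 mol, y = 7.054 × 10^-3 mol
mass of KOH = 6.031 × 10^-3 × 56.11 = 0.3384 g

0.3384 g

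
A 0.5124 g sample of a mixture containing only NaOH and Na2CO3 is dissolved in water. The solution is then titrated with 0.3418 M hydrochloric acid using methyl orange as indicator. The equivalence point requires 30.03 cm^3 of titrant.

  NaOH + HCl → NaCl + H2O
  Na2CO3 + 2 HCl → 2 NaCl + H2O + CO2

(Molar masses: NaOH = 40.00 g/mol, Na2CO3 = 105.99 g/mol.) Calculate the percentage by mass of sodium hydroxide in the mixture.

n(HCl) = 0.03003 × 0.3418 = 0.01026 mol
Let x = n(NaOH), y = n(Na2CO3).
Titrant: 1x + 2y = 0.01026;  mass: 40.00x + 105.99y = 0.5124
Solving, x = 2.428 × 10^-3 mol, y = 3.918 × 10^-3 mol
mass of NaOH = 2.428 × 10^-3 × 40.00 = 0.09713 g
% NaOH = 0.09713 / 0.5124 × 100 = 18.96 %

18.96 %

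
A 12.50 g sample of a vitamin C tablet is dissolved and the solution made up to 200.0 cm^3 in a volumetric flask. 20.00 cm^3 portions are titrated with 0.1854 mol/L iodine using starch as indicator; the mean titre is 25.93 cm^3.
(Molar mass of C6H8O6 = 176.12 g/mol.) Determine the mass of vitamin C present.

8.467 g

C6H8O6 + I2 → C6H6O6 + 2 HI
n(I2) per titration = 0.02593 × 0.1854 = 4.807 × 10^-3 mol
n(C6H8O6) in each aliquot = 4.807 × 10^-3 mol (1:1 ratio)
n(C6H8O6) in the whole flask = 4.807 × 10^-3 × 200.0/20.00 = 0.04807 mol
mass of C6H8O6 = 0.04807 × 176.12 = 8.467 g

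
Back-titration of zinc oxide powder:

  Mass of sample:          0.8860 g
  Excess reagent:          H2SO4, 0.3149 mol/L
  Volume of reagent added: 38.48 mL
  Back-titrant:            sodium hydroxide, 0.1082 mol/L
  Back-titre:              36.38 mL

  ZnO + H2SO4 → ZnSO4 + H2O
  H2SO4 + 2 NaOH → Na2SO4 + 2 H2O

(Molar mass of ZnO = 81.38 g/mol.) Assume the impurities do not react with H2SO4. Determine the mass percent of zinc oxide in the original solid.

n(H2SO4) added = 0.03848 × 0.3149 = 0.01212 mol
n(NaOH) used in back-titration = 0.03638 × 0.1082 = 3.936 × 10^-3 mol
From the 1:2 ratio, n(H2SO4) left over = 1/2 × 3.936 × 10^-3 = 1.968 × 10^-3 mol
n(H2SO4) consumed by analyte = 0.01212 − 1.968 × 10^-3 = 0.01015 mol
n(ZnO) = 0.01015 mol (1:1 ratio)
mass of ZnO = 0.01015 × 81.38 = 0.8259 g
% ZnO = 0.8259 / 0.8860 × 100 = 93.22 %

93.22 %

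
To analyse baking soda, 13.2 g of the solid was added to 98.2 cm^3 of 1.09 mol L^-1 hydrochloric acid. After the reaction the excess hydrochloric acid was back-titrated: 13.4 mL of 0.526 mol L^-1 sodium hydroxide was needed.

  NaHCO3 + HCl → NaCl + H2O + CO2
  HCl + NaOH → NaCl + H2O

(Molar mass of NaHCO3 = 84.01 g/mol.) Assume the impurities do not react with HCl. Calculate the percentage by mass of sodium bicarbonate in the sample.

n(HCl) added = 0.0982 × 1.09 = 0.107 mol
n(NaOH) used in back-titration = 0.0134 × 0.526 = 7.05 × 10^-3 mol
n(HCl) left over = 7.05 × 10^-3 mol (1:1 ratio)
n(HCl) consumed by analyte = 0.107 − 7.05 × 10^-3 = 0.100 mol
n(NaHCO3) = 0.100 mol (1:1 ratio)
mass of NaHCO3 = 0.100 × 84.01 = 8.40 g
% NaHCO3 = 8.40 / 13.2 × 100 = 63.6 %

63.6 %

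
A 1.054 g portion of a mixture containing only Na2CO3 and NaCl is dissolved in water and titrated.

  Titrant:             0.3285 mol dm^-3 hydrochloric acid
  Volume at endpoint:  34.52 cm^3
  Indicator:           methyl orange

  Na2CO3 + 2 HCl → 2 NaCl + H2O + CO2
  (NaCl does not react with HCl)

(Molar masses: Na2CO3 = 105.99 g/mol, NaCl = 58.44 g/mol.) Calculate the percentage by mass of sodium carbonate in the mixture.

n(HCl) = 0.03452 × 0.3285 = 0.01134 mol
Let x = n(Na2CO3), y = n(NaCl).
Titrant: 2x = 0.01134;  mass: 105.99x + 58.44y = 1.054
Solving, x = 5.670 × 10^-3 mol, y = 7.752 × 10^-3 mol
mass of Na2CO3 = 5.670 × 10^-3 × 105.99 = 0.6010 g
% Na2CO3 = 0.6010 / 1.054 × 100 = 57.02 %

57.02 %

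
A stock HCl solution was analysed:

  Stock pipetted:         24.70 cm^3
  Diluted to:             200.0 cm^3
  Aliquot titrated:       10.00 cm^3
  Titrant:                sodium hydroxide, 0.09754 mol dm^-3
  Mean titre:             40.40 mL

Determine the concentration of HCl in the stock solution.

HCl + NaOH → NaCl + H2O
n(NaOH) = 0.04040 × 0.09754 = 3.941 × 10^-3 mol
n(HCl) in the aliquot = 3.941 × 10^-3 mol (1:1 ratio)
[HCl]_dilute = 3.941 × 10^-3 / 0.01000 = 0.3941 mol/L
Dilution factor = 200.0 / 24.70 = 8.097
[HCl]_stock = 0.3941 × 8.097 = 3.191 mol/L

3.191 mol/L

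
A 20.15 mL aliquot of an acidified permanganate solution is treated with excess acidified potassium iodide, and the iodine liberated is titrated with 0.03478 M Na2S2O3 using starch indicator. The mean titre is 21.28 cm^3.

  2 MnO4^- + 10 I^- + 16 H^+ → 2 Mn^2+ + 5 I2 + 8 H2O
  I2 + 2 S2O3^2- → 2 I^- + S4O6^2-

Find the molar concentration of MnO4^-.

0.007346 M

n(S2O3^2-) = 0.02128 × 0.03478 = 7.401 × 10^-4 mol
n(I2) = n(S2O3^2-)/2 = 3.701 × 10^-4 mol
From the 2:5 ratio, n(MnO4^-) in the aliquot = 2/5 × 3.701 × 10^-4 = 1.480 × 10^-4 mol
[MnO4^-] = 1.480 × 10^-4 / 0.02015 = 0.007346 mol/L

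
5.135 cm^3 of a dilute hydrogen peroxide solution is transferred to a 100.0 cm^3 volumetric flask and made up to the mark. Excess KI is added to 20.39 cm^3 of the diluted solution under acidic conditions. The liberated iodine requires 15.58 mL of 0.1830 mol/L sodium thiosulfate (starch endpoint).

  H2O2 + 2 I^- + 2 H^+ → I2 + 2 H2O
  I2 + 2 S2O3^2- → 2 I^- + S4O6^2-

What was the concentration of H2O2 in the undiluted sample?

n(S2O3^2-) = 0.01558 × 0.1830 = 2.851 × 10^-3 mol
n(I2) = n(S2O3^2-)/2 = 1.426 × 10^-3 mol
n(H2O2) in the aliquot = 1.426 × 10^-3 mol (1:1 ratio)
[H2O2]_dilute = 1.426 × 10^-3 / 0.02039 = 0.06992 mol/L
[H2O2]_original = 0.06992 × 100.0/5.135 = 1.362 mol/L

1.362 mol/L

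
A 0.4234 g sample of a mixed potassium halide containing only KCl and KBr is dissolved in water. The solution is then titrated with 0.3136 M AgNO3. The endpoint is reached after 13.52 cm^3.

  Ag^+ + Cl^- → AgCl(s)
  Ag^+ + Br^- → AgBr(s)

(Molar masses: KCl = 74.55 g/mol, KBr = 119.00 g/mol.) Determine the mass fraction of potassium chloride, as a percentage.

32.14 %

n(AgNO3) = 0.01352 × 0.3136 = 4.240 × 10^-3 mol
Let x = n(KCl), y = n(KBr).
Titrant: 1x + 1y = 4.240 × 10^-3;  mass: 74.55x + 119.00y = 0.4234
Solving, x = 1.826 × 10^-3 mol, y = 2.414 × 10^-3 mol
mass of KCl = 1.826 × 10^-3 × 74.55 = 0.1361 g
% KCl = 0.1361 / 0.4234 × 100 = 32.14 %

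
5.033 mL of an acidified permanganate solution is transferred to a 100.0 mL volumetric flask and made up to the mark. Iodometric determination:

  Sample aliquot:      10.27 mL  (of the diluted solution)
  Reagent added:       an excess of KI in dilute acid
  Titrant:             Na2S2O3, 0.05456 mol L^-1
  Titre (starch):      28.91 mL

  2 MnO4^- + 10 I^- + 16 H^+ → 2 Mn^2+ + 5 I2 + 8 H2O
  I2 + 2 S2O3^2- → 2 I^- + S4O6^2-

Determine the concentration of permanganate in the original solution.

n(S2O3^2-) = 0.02891 × 0.05456 = 1.577 × 10^-3 mol
n(I2) = n(S2O3^2-)/2 = 7.887 × 10^-4 mol
From the 2:5 ratio, n(MnO4^-) in the aliquot = 2/5 × 7.887 × 10^-4 = 3.155 × 10^-4 mol
[MnO4^-]_dilute = 3.155 × 10^-4 / 0.01027 = 0.03072 mol/L
[MnO4^-]_original = 0.03072 × 100.0/5.033 = 0.6103 mol/L

0.6103 mol/L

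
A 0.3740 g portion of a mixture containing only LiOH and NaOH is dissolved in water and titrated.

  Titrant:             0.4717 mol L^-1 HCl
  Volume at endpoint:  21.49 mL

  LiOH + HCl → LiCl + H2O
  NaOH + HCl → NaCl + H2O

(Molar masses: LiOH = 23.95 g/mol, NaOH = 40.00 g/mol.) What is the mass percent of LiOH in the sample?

12.56 %

n(HCl) = 0.02149 × 0.4717 = 0.01014 mol
Let x = n(LiOH), y = n(NaOH).
Titrant: 1x + 1y = 0.01014;  mass: 23.95x + 40.00y = 0.3740
Solving, x = 1.961 × 10^-3 mol, y = 8.176 × 10^-3 mol
mass of LiOH = 1.961 × 10^-3 × 23.95 = 0.04696 g
% LiOH = 0.04696 / 0.3740 × 100 = 12.56 %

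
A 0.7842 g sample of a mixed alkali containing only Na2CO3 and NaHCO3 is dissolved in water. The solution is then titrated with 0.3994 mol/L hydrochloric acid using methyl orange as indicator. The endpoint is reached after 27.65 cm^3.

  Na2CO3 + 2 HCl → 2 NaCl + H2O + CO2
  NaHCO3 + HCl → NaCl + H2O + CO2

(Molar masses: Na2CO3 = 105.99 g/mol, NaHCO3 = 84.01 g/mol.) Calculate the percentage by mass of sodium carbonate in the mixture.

31.28 %

n(HCl) = 0.02765 × 0.3994 = 0.01104 mol
Let x = n(Na2CO3), y = n(NaHCO3).
Titrant: 2x + 1y = 0.01104;  mass: 105.99x + 84.01y = 0.7842
Solving, x = 2.314 × 10^-3 mol, y = 6.415 × 10^-3 mol
mass of Na2CO3 = 2.314 × 10^-3 × 105.99 = 0.2453 g
% Na2CO3 = 0.2453 / 0.7842 × 100 = 31.28 %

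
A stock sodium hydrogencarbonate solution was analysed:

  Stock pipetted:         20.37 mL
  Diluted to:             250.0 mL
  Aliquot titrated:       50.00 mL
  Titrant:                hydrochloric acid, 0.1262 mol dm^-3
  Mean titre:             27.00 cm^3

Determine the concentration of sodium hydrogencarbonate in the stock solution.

0.8364 mol/L

NaHCO3 + HCl → NaCl + H2O + CO2
n(HCl) = 0.02700 × 0.1262 = 3.407 × 10^-3 mol
n(NaHCO3) in the aliquot = 3.407 × 10^-3 mol (1:1 ratio)
[NaHCO3]_dilute = 3.407 × 10^-3 / 0.05000 = 0.06815 mol/L
Dilution factor = 250.0 / 20.37 = 12.27
[NaHCO3]_stock = 0.06815 × 12.27 = 0.8364 mol/L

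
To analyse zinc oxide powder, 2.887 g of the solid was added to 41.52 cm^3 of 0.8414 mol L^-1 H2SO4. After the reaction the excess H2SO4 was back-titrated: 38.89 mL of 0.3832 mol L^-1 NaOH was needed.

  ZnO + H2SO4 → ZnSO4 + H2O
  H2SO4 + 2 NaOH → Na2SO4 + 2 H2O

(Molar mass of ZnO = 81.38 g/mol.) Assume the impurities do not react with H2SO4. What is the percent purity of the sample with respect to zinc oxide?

n(H2SO4) added = 0.04152 × 0.8414 = 0.03493 mol
n(NaOH) used in back-titration = 0.03889 × 0.3832 = 0.01490 mol
From the 1:2 ratio, n(H2SO4) left over = 1/2 × 0.01490 = 7.451 × 10^-3 mol
n(H2SO4) consumed by analyte = 0.03493 − 7.451 × 10^-3 = 0.02748 mol
n(ZnO) = 0.02748 mol (1:1 ratio)
mass of ZnO = 0.02748 × 81.38 = 2.237 g
% ZnO = 2.237 / 2.887 × 100 = 77.47 %

77.47 %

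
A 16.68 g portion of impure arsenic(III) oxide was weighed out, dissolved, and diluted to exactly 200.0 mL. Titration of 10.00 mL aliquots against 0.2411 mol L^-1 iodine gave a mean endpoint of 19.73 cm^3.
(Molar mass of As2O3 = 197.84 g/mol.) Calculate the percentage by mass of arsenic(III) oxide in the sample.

As2O3 + 2 I2 + 2 H2O → As2O5 + 4 HI
n(I2) per titration = 0.01973 × 0.2411 = 4.757 × 10^-3 mol
From the 1:2 ratio, n(As2O3) in each aliquot = 1/2 × 4.757 × 10^-3 = 2.378 × 10^-3 mol
n(As2O3) in the whole flask = 2.378 × 10^-3 × 200.0/10.00 = 0.04757 mol
mass of As2O3 = 0.04757 × 197.84 = 9.411 g
% As2O3 = 9.411 / 16.68 × 100 = 56.42 %

56.42 %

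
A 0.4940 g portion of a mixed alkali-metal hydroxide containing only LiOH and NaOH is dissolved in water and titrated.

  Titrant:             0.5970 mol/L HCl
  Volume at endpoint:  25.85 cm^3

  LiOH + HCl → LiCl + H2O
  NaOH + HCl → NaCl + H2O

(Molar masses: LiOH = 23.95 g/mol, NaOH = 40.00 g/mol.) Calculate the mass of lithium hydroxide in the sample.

0.1840 g

n(HCl) = 0.02585 × 0.5970 = 0.01543 mol
Let x = n(LiOH), y = n(NaOH).
Titrant: 1x + 1y = 0.01543;  mass: 23.95x + 40.00y = 0.4940
Solving, x = 7.682 × 10^-3 mol, y = 7.750 × 10^-3 mol
mass of LiOH = 7.682 × 10^-3 × 23.95 = 0.1840 g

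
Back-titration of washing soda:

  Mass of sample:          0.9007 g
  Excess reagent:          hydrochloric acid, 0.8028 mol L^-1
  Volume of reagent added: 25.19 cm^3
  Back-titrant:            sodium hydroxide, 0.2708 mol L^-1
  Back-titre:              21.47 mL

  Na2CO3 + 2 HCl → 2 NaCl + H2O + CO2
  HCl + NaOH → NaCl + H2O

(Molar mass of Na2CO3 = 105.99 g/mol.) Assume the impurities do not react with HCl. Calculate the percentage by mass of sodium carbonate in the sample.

84.78 %

n(HCl) added = 0.02519 × 0.8028 = 0.02022 mol
n(NaOH) used in back-titration = 0.02147 × 0.2708 = 5.814 × 10^-3 mol
n(HCl) left over = 5.814 × 10^-3 mol (1:1 ratio)
n(HCl) consumed by analyte = 0.02022 − 5.814 × 10^-3 = 0.01441 mol
From the 1:2 ratio, n(Na2CO3) = 1/2 × 0.01441 = 7.204 × 10^-3 mol
mass of Na2CO3 = 7.204 × 10^-3 × 105.99 = 0.7636 g
% Na2CO3 = 0.7636 / 0.9007 × 100 = 84.78 %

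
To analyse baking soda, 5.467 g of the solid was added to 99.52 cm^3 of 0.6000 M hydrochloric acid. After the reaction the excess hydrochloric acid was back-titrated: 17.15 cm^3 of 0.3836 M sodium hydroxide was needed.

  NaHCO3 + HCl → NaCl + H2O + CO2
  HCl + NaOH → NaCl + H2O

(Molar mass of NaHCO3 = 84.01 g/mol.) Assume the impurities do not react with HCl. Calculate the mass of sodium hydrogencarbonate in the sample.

4.464 g

n(HCl) added = 0.09952 × 0.6000 = 0.05971 mol
n(NaOH) used in back-titration = 0.01715 × 0.3836 = 6.579 × 10^-3 mol
n(HCl) left over = 6.579 × 10^-3 mol (1:1 ratio)
n(HCl) consumed by analyte = 0.05971 − 6.579 × 10^-3 = 0.05313 mol
n(NaHCO3) = 0.05313 mol (1:1 ratio)
mass of NaHCO3 = 0.05313 × 84.01 = 4.464 g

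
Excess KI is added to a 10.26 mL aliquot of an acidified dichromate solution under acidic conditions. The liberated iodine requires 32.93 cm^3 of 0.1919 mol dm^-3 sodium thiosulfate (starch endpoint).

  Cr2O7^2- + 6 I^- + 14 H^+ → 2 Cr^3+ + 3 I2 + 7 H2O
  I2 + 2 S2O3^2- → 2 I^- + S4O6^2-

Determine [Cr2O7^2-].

0.1027 mol/L

n(S2O3^2-) = 0.03293 × 0.1919 = 6.319 × 10^-3 mol
n(I2) = n(S2O3^2-)/2 = 3.160 × 10^-3 mol
From the 1:3 ratio, n(Cr2O7^2-) in the aliquot = 1/3 × 3.160 × 10^-3 = 1.053 × 10^-3 mol
[Cr2O7^2-] = 1.053 × 10^-3 / 0.01026 = 0.1027 mol/L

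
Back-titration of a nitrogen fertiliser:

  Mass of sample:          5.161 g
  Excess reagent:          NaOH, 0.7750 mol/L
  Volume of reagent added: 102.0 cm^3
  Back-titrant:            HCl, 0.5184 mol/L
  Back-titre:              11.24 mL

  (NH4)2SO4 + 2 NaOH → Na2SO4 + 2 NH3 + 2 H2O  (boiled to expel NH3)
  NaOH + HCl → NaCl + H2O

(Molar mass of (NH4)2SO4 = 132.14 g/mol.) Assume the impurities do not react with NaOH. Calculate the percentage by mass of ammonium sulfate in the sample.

93.74 %

n(NaOH) added = 0.1020 × 0.7750 = 0.07905 mol
n(HCl) used in back-titration = 0.01124 × 0.5184 = 5.827 × 10^-3 mol
n(NaOH) left over = 5.827 × 10^-3 mol (1:1 ratio)
n(NaOH) consumed by analyte = 0.07905 − 5.827 × 10^-3 = 0.07322 mol
From the 1:2 ratio, n((NH4)2SO4) = 1/2 × 0.07322 = 0.03661 mol
mass of (NH4)2SO4 = 0.03661 × 132.14 = 4.838 g
% (NH4)2SO4 = 4.838 / 5.161 × 100 = 93.74 %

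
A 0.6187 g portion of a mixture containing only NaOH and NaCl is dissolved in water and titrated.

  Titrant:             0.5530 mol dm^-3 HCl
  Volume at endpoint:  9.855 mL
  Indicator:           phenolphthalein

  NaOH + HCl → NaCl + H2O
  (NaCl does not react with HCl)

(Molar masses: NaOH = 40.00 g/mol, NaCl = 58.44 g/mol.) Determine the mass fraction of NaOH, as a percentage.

35.23 %

n(HCl) = 0.009855 × 0.5530 = 5.450 × 10^-3 mol
Let x = n(NaOH), y = n(NaCl).
Titrant: 1x = 5.450 × 10^-3;  mass: 40.00x + 58.44y = 0.6187
Solving, x = 5.450 × 10^-3 mol, y = 6.857 × 10^-3 mol
mass of NaOH = 5.450 × 10^-3 × 40.00 = 0.2180 g
% NaOH = 0.2180 / 0.6187 × 100 = 35.23 %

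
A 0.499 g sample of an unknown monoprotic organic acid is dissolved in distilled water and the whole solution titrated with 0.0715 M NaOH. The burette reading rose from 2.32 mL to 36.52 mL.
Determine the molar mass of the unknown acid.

n(NaOH) = 0.0342 L × 0.0715 mol/L = 2.45 × 10^-3 mol
n(HA) = 2.45 × 10^-3 mol (1:1 ratio)
M = m / n = 0.499 g / 2.45 × 10^-3 mol = 204 g/mol

204 g/mol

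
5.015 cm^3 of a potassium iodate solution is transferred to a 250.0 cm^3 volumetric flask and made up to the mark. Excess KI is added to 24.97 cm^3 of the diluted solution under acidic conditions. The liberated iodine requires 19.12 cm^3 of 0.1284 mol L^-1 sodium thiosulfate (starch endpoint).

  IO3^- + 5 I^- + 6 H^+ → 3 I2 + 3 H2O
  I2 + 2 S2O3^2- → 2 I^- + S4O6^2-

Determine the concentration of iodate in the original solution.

0.8169 mol/L

n(S2O3^2-) = 0.01912 × 0.1284 = 2.455 × 10^-3 mol
n(I2) = n(S2O3^2-)/2 = 1.228 × 10^-3 mol
From the 1:3 ratio, n(IO3^-) in the aliquot = 1/3 × 1.228 × 10^-3 = 4.092 × 10^-4 mol
[IO3^-]_dilute = 4.092 × 10^-4 / 0.02497 = 0.01639 mol/L
[IO3^-]_original = 0.01639 × 250.0/5.015 = 0.8169 mol/L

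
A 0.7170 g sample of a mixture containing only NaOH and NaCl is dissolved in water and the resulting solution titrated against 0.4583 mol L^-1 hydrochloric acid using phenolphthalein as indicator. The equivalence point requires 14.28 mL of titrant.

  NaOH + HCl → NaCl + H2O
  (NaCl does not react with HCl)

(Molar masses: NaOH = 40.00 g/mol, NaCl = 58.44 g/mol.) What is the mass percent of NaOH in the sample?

36.51 %

n(HCl) = 0.01428 × 0.4583 = 6.545 × 10^-3 mol
Let x = n(NaOH), y = n(NaCl).
Titrant: 1x = 6.545 × 10^-3;  mass: 40.00x + 58.44y = 0.7170
Solving, x = 6.545 × 10^-3 mol, y = 7.790 × 10^-3 mol
mass of NaOH = 6.545 × 10^-3 × 40.00 = 0.2618 g
% NaOH = 0.2618 / 0.7170 × 100 = 36.51 %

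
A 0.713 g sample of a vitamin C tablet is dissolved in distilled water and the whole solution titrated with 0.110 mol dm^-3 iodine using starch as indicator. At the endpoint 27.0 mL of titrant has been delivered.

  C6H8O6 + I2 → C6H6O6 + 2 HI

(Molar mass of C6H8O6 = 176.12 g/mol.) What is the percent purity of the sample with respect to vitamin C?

n(I2) = 0.0270 L × 0.110 mol/L = 2.97 × 10^-3 mol
n(C6H8O6) = 2.97 × 10^-3 mol (1:1 ratio)
mass of C6H8O6 = 2.97 × 10^-3 × 176.12 g/mol = 0.523 g
% C6H8O6 = 0.523 / 0.713 × 100 = 73.4 %

73.4 %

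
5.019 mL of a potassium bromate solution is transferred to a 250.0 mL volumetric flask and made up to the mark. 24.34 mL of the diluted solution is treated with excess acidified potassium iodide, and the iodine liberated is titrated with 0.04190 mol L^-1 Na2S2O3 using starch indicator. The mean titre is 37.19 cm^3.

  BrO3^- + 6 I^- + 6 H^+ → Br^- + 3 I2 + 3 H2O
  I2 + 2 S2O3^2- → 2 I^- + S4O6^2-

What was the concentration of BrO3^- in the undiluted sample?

n(S2O3^2-) = 0.03719 × 0.04190 = 1.558 × 10^-3 mol
n(I2) = n(S2O3^2-)/2 = 7.791 × 10^-4 mol
From the 1:3 ratio, n(BrO3^-) in the aliquot = 1/3 × 7.791 × 10^-4 = 2.597 × 10^-4 mol
[BrO3^-]_dilute = 2.597 × 10^-4 / 0.02434 = 0.01067 mol/L
[BrO3^-]_original = 0.01067 × 250.0/5.019 = 0.5315 mol/L

0.5315 mol/L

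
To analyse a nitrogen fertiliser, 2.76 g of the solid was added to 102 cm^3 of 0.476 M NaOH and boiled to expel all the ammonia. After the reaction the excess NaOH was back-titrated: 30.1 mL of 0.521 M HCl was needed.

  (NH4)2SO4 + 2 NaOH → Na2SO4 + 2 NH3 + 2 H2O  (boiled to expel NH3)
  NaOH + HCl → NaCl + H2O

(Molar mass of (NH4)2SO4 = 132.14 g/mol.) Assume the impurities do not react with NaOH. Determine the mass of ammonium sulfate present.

n(NaOH) added = 0.102 × 0.476 = 0.0486 mol
n(HCl) used in back-titration = 0.0301 × 0.521 = 0.0157 mol
n(NaOH) left over = 0.0157 mol (1:1 ratio)
n(NaOH) consumed by analyte = 0.0486 − 0.0157 = 0.0329 mol
From the 1:2 ratio, n((NH4)2SO4) = 1/2 × 0.0329 = 0.0164 mol
mass of (NH4)2SO4 = 0.0164 × 132.14 = 2.17 g

2.17 g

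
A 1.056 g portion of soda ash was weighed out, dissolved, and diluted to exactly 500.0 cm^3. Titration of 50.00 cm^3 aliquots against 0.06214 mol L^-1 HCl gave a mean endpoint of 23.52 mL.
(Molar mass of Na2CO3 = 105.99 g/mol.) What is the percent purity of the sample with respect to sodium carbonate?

73.35 %

Na2CO3 + 2 HCl → 2 NaCl + H2O + CO2
n(HCl) per titration = 0.02352 × 0.06214 = 1.462 × 10^-3 mol
From the 1:2 ratio, n(Na2CO3) in each aliquot = 1/2 × 1.462 × 10^-3 = 7.308 × 10^-4 mol
n(Na2CO3) in the whole flask = 7.308 × 10^-4 × 500.0/50.00 = 7.308 × 10^-3 mol
mass of Na2CO3 = 7.308 × 10^-3 × 105.99 = 0.7745 g
% Na2CO3 = 0.7745 / 1.056 × 100 = 73.35 %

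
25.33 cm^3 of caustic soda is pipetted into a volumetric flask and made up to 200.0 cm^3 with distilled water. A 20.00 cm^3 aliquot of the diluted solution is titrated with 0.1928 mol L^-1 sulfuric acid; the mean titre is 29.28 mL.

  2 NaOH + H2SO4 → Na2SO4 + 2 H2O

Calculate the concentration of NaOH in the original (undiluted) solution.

n(H2SO4) = 0.02928 × 0.1928 = 5.645 × 10^-3 mol
From the 2:1 ratio, n(NaOH) in the aliquot = 2/1 × 5.645 × 10^-3 = 0.01129 mol
[NaOH]_dilute = 0.01129 / 0.02000 = 0.5645 mol/L
Dilution factor = 200.0 / 25.33 = 7.896
[NaOH]_stock = 0.5645 × 7.896 = 4.457 mol/L

4.457 mol/L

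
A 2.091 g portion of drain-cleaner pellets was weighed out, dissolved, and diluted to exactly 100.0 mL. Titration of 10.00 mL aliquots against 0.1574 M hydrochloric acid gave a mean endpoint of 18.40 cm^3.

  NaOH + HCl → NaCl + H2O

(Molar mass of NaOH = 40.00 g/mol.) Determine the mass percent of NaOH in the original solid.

55.40 %

n(HCl) per titration = 0.01840 × 0.1574 = 2.896 × 10^-3 mol
n(NaOH) in each aliquot = 2.896 × 10^-3 mol (1:1 ratio)
n(NaOH) in the whole flask = 2.896 × 10^-3 × 100.0/10.00 = 0.02896 mol
mass of NaOH = 0.02896 × 40.00 = 1.158 g
% NaOH = 1.158 / 2.091 × 100 = 55.40 %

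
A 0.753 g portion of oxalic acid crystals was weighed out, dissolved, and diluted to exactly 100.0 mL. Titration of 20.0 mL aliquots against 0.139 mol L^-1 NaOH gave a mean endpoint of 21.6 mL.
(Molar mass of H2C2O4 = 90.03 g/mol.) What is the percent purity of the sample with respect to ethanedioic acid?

H2C2O4 + 2 NaOH → Na2C2O4 + 2 H2O
n(NaOH) per titration = 0.0216 × 0.139 = 3.00 × 10^-3 mol
From the 1:2 ratio, n(H2C2O4) in each aliquot = 1/2 × 3.00 × 10^-3 = 1.50 × 10^-3 mol
n(H2C2O4) in the whole flask = 1.50 × 10^-3 × 100.0/20.0 = 7.51 × 10^-3 mol
mass of H2C2O4 = 7.51 × 10^-3 × 90.03 = 0.676 g
% H2C2O4 = 0.676 / 0.753 × 100 = 89.7 %

89.7 %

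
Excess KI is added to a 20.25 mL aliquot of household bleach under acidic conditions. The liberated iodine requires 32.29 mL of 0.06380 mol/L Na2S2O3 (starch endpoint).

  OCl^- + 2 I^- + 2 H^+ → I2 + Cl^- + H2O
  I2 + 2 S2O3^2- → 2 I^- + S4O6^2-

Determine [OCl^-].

n(S2O3^2-) = 0.03229 × 0.06380 = 2.060 × 10^-3 mol
n(I2) = n(S2O3^2-)/2 = 1.030 × 10^-3 mol
n(OCl^-) in the aliquot = 1.030 × 10^-3 mol (1:1 ratio)
[OCl^-] = 1.030 × 10^-3 / 0.02025 = 0.05087 mol/L

0.05087 mol/L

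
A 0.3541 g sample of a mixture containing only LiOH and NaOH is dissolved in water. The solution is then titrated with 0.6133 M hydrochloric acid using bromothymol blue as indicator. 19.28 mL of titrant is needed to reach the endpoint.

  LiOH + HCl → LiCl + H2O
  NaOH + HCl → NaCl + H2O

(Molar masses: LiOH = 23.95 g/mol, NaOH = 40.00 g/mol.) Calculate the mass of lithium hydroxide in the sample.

0.1774 g

n(HCl) = 0.01928 × 0.6133 = 0.01182 mol
Let x = n(LiOH), y = n(NaOH).
Titrant: 1x + 1y = 0.01182;  mass: 23.95x + 40.00y = 0.3541
Solving, x = 7.407 × 10^-3 mol, y = 4.418 × 10^-3 mol
mass of LiOH = 7.407 × 10^-3 × 23.95 = 0.1774 g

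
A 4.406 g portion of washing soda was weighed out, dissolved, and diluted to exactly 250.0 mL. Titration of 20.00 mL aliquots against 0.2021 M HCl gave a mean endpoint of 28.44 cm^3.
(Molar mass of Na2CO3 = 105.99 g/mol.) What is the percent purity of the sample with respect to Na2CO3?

Na2CO3 + 2 HCl → 2 NaCl + H2O + CO2
n(HCl) per titration = 0.02844 × 0.2021 = 5.748 × 10^-3 mol
From the 1:2 ratio, n(Na2CO3) in each aliquot = 1/2 × 5.748 × 10^-3 = 2.874 × 10^-3 mol
n(Na2CO3) in the whole flask = 2.874 × 10^-3 × 250.0/20.00 = 0.03592 mol
mass of Na2CO3 = 0.03592 × 105.99 = 3.808 g
% Na2CO3 = 3.808 / 4.406 × 100 = 86.42 %

86.42 %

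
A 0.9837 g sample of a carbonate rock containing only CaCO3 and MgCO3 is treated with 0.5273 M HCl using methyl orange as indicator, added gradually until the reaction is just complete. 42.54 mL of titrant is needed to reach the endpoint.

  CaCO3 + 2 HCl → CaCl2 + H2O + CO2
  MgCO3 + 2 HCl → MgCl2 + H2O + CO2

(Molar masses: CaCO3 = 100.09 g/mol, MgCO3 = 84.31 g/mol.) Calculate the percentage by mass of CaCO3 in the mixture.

24.57 %

n(HCl) = 0.04254 × 0.5273 = 0.02243 mol
Let x = n(CaCO3), y = n(MgCO3).
Titrant: 2x + 2y = 0.02243;  mass: 100.09x + 84.31y = 0.9837
Solving, x = 2.415 × 10^-3 mol, y = 8.801 × 10^-3 mol
mass of CaCO3 = 2.415 × 10^-3 × 100.09 = 0.2417 g
% CaCO3 = 0.2417 / 0.9837 × 100 = 24.57 %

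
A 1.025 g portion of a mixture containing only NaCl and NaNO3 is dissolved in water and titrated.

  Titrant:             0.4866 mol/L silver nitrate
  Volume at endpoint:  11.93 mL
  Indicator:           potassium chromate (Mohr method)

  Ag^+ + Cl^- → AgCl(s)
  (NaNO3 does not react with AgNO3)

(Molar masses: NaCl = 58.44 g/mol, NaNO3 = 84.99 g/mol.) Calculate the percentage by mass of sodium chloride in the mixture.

n(AgNO3) = 0.01193 × 0.4866 = 5.805 × 10^-3 mol
Let x = n(NaCl), y = n(NaNO3).
Titrant: 1x = 5.805 × 10^-3;  mass: 58.44x + 84.99y = 1.025
Solving, x = 5.805 × 10^-3 mol, y = 8.069 × 10^-3 mol
mass of NaCl = 5.805 × 10^-3 × 58.44 = 0.3393 g
% NaCl = 0.3393 / 1.025 × 100 = 33.10 %

33.10 %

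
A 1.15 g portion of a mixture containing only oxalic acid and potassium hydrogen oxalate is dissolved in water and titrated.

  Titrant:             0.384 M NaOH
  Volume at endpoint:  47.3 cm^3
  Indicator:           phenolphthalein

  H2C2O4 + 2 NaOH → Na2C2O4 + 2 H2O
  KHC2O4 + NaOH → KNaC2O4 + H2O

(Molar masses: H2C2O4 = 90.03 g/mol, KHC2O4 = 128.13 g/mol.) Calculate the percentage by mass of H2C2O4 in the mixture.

55.4 %

n(NaOH) = 0.0473 × 0.384 = 0.0182 mol
Let x = n(H2C2O4), y = n(KHC2O4).
Titrant: 2x + 1y = 0.0182;  mass: 90.03x + 128.13y = 1.15
Solving, x = 7.08 × 10^-3 mol, y = 4.00 × 10^-3 mol
mass of H2C2O4 = 7.08 × 10^-3 × 90.03 = 0.638 g
% H2C2O4 = 0.638 / 1.15 × 100 = 55.4 %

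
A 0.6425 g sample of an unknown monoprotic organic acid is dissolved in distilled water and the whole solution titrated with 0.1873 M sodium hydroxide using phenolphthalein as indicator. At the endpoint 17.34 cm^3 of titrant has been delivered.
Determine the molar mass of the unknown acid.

n(NaOH) = 0.01734 L × 0.1873 mol/L = 3.248 × 10^-3 mol
n(HA) = 3.248 × 10^-3 mol (1:1 ratio)
M = m / n = 0.6425 g / 3.248 × 10^-3 mol = 197.8 g/mol

197.8 g/mol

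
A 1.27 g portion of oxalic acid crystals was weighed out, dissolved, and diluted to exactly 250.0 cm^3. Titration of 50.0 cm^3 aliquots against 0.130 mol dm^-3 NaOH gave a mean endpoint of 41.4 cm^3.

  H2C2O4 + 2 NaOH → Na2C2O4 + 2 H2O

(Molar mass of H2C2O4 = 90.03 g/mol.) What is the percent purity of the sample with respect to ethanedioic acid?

95.4 %

n(NaOH) per titration = 0.0414 × 0.130 = 5.38 × 10^-3 mol
From the 1:2 ratio, n(H2C2O4) in each aliquot = 1/2 × 5.38 × 10^-3 = 2.69 × 10^-3 mol
n(H2C2O4) in the whole flask = 2.69 × 10^-3 × 250.0/50.0 = 0.0135 mol
mass of H2C2O4 = 0.0135 × 90.03 = 1.21 g
% H2C2O4 = 1.21 / 1.27 × 100 = 95.4 %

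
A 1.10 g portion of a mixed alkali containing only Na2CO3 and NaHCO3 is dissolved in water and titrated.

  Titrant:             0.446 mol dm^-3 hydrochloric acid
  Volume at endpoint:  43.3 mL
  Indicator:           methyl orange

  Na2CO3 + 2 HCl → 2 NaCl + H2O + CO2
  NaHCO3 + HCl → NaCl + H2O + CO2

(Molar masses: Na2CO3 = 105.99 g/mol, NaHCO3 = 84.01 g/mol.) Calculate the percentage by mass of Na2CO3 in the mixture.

n(HCl) = 0.0433 × 0.446 = 0.0193 mol
Let x = n(Na2CO3), y = n(NaHCO3).
Titrant: 2x + 1y = 0.0193;  mass: 105.99x + 84.01y = 1.10
Solving, x = 8.42 × 10^-3 mol, y = 2.47 × 10^-3 mol
mass of Na2CO3 = 8.42 × 10^-3 × 105.99 = 0.893 g
% Na2CO3 = 0.893 / 1.10 × 100 = 81.1 %

81.1 %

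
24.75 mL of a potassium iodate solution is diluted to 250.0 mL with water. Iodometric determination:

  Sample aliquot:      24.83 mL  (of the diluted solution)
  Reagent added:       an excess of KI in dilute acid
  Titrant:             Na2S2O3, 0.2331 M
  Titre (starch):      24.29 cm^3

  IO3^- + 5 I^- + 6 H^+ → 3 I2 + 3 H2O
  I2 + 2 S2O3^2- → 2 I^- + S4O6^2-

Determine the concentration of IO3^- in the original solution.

n(S2O3^2-) = 0.02429 × 0.2331 = 5.662 × 10^-3 mol
n(I2) = n(S2O3^2-)/2 = 2.831 × 10^-3 mol
From the 1:3 ratio, n(IO3^-) in the aliquot = 1/3 × 2.831 × 10^-3 = 9.437 × 10^-4 mol
[IO3^-]_dilute = 9.437 × 10^-4 / 0.02483 = 0.03801 mol/L
[IO3^-]_original = 0.03801 × 250.0/24.75 = 0.3839 mol/L

0.3839 M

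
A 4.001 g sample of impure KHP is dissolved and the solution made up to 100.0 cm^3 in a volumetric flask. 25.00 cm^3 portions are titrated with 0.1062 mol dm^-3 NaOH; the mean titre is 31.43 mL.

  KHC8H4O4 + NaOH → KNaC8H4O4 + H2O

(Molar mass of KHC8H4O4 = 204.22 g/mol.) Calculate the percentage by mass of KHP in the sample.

68.15 %

n(NaOH) per titration = 0.03143 × 0.1062 = 3.338 × 10^-3 mol
n(KHC8H4O4) in each aliquot = 3.338 × 10^-3 mol (1:1 ratio)
n(KHC8H4O4) in the whole flask = 3.338 × 10^-3 × 100.0/25.00 = 0.01335 mol
mass of KHC8H4O4 = 0.01335 × 204.22 = 2.727 g
% KHC8H4O4 = 2.727 / 4.001 × 100 = 68.15 %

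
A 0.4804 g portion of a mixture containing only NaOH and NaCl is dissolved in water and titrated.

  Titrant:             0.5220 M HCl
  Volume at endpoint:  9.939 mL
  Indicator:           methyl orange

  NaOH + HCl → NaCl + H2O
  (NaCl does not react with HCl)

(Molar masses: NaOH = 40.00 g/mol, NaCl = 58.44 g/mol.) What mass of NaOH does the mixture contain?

0.2075 g

n(HCl) = 0.009939 × 0.5220 = 5.188 × 10^-3 mol
Let x = n(NaOH), y = n(NaCl).
Titrant: 1x = 5.188 × 10^-3;  mass: 40.00x + 58.44y = 0.4804
Solving, x = 5.188 × 10^-3 mol, y = 4.669 × 10^-3 mol
mass of NaOH = 5.188 × 10^-3 × 40.00 = 0.2075 g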